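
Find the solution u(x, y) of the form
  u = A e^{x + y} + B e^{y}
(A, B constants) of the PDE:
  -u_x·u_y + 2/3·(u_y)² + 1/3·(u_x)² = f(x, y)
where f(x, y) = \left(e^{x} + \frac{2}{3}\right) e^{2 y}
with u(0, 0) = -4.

Answer: u(x, y) = - e^{y} - 3 e^{x + y}

Derivation:
Substitute the ansatz u = A e^{x + y} + B e^{y} into the left-hand side.
Derivatives of the ansatz:
  u_x = A e^{x} e^{y}
  u_y = A e^{x} e^{y} + B e^{y}
Term by term:
  -u_x·u_y = - A^{2} e^{2 x} e^{2 y} - A B e^{x} e^{2 y}
  2/3·(u_y)² = \frac{2 A^{2} e^{2 x} e^{2 y}}{3} + \frac{4 A B e^{x} e^{2 y}}{3} + \frac{2 B^{2} e^{2 y}}{3}
  1/3·(u_x)² = \frac{A^{2} e^{2 x} e^{2 y}}{3}
So the left-hand side equals
  \frac{A B e^{x} e^{2 y}}{3} + \frac{2 B^{2} e^{2 y}}{3}
This must equal f(x, y) identically; expanded, f = e^{x} e^{2 y} + \frac{2 e^{2 y}}{3}.
Matching coefficients of the independent functions:
  [e^{x} e^{2 y}]:  \frac{A B}{3} = 1
  [e^{2 y}]:  \frac{2 B^{2}}{3} = \frac{2}{3}
These equations allow (A, B) = (-3, -1) or (3, 1).
Impose the point condition(s):
  u(0, 0) = -4  ⟹  A + B = -4
Only A = -3, B = -1 satisfies everything.
Hence u(x, y) = - e^{y} - 3 e^{x + y}.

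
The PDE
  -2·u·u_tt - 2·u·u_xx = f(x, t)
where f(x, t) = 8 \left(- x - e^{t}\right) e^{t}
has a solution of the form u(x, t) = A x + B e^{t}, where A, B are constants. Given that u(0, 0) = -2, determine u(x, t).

Answer: u(x, t) = - 2 x - 2 e^{t}

Derivation:
Substitute the ansatz u = A x + B e^{t} into the left-hand side.
Derivatives of the ansatz:
  u_tt = B e^{t}
  u_xx = 0
Term by term:
  -2·u·u_tt = - 2 A B x e^{t} - 2 B^{2} e^{2 t}
  -2·u·u_xx = 0
So the left-hand side equals
  - 2 A B x e^{t} - 2 B^{2} e^{2 t}
This must equal f(x, t) identically; expanded, f = - 8 x e^{t} - 8 e^{2 t}.
Matching coefficients of the independent functions:
  [x e^{t}]:  - 2 A B = -8
  [e^{2 t}]:  - 2 B^{2} = -8
These equations allow (A, B) = (-2, -2) or (2, 2).
Impose the point condition(s):
  u(0, 0) = -2  ⟹  B = -2
Only A = -2, B = -2 satisfies everything.
Hence u(x, t) = - 2 x - 2 e^{t}.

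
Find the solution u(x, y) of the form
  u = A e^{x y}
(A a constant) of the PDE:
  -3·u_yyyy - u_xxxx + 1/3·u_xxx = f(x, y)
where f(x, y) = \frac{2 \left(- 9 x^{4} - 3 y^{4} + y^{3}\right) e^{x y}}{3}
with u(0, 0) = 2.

Answer: u(x, y) = 2 e^{x y}

Derivation:
Substitute the ansatz u = A e^{x y} into the left-hand side.
Derivatives of the ansatz:
  u_yyyy = A x^{4} e^{x y}
  u_xxxx = A y^{4} e^{x y}
  u_xxx = A y^{3} e^{x y}
Term by term:
  -3·u_yyyy = - 3 A x^{4} e^{x y}
  -u_xxxx = - A y^{4} e^{x y}
  1/3·u_xxx = \frac{A y^{3} e^{x y}}{3}
So the left-hand side equals
  - 3 A x^{4} e^{x y} - A y^{4} e^{x y} + \frac{A y^{3} e^{x y}}{3}
This must equal f(x, y) identically; expanded, f = - 6 x^{4} e^{x y} - 2 y^{4} e^{x y} + \frac{2 y^{3} e^{x y}}{3}.
Matching coefficients of the independent functions:
  [x^{4} e^{x y}]:  - 3 A = -6
  [y^{3} e^{x y}]:  \frac{A}{3} = \frac{2}{3}
  [y^{4} e^{x y}]:  - A = -2
Solving: A = 2.
Check against the point condition:
  u(0, 0) = 2  ⟹  A = 2  ✓
Hence u(x, y) = 2 e^{x y}.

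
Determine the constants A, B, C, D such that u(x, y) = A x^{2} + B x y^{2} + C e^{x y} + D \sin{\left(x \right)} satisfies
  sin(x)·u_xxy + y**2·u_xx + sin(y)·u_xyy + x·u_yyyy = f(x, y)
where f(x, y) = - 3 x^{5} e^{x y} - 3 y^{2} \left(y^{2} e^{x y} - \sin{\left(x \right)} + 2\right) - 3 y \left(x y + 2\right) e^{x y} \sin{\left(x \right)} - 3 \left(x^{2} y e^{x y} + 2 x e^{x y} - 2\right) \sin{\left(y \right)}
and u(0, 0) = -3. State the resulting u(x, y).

Answer: u(x, y) = - 3 x^{2} + 3 x y^{2} - 3 e^{x y} - 3 \sin{\left(x \right)}

Derivation:
Substitute the ansatz u = A x^{2} + B x y^{2} + C e^{x y} + D \sin{\left(x \right)} into the left-hand side.
Derivatives of the ansatz:
  u_xxy = C x y^{2} e^{x y} + 2 C y e^{x y}
  u_xx = 2 A + C y^{2} e^{x y} - D \sin{\left(x \right)}
  u_xyy = 2 B + C x^{2} y e^{x y} + 2 C x e^{x y}
  u_yyyy = C x^{4} e^{x y}
Term by term:
  sin(x)·u_xxy = C x y^{2} e^{x y} \sin{\left(x \right)} + 2 C y e^{x y} \sin{\left(x \right)}
  y**2·u_xx = 2 A y^{2} + C y^{4} e^{x y} - D y^{2} \sin{\left(x \right)}
  sin(y)·u_xyy = 2 B \sin{\left(y \right)} + C x^{2} y e^{x y} \sin{\left(y \right)} + 2 C x e^{x y} \sin{\left(y \right)}
  x·u_yyyy = C x^{5} e^{x y}
So the left-hand side equals
  2 A y^{2} + 2 B \sin{\left(y \right)} + C x^{5} e^{x y} + C x^{2} y e^{x y} \sin{\left(y \right)} + C x y^{2} e^{x y} \sin{\left(x \right)} + 2 C x e^{x y} \sin{\left(y \right)} + C y^{4} e^{x y} + 2 C y e^{x y} \sin{\left(x \right)} - D y^{2} \sin{\left(x \right)}
This must equal f(x, y) identically; expanded, f = - 3 x^{5} e^{x y} - 3 x^{2} y e^{x y} \sin{\left(y \right)} - 3 x y^{2} e^{x y} \sin{\left(x \right)} - 6 x e^{x y} \sin{\left(y \right)} - 3 y^{4} e^{x y} + 3 y^{2} \sin{\left(x \right)} - 6 y^{2} - 6 y e^{x y} \sin{\left(x \right)} + 6 \sin{\left(y \right)}.
Matching coefficients of the independent functions:
  [y^{2}]:  2 A = -6
  [x^{5} e^{x y}, y^{4} e^{x y}, x y^{2} e^{x y} \sin{\left(x \right)}, x^{2} y e^{x y} \sin{\left(y \right)}]:  C = -3
  [y^{2} \sin{\left(x \right)}]:  - D = 3
  [x e^{x y} \sin{\left(y \right)}, y e^{x y} \sin{\left(x \right)}]:  2 C = -6
  [\sin{\left(y \right)}]:  2 B = 6
Solving: A = -3, B = 3, C = -3, D = -3.
Check against the point condition:
  u(0, 0) = -3  ⟹  C = -3  ✓
Hence u(x, y) = - 3 x^{2} + 3 x y^{2} - 3 e^{x y} - 3 \sin{\left(x \right)}.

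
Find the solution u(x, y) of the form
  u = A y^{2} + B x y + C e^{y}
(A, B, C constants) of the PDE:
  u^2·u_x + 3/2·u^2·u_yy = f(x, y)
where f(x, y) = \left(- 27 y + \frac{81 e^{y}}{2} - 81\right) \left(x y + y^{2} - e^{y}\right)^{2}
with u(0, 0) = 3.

Substitute the ansatz u = A y^{2} + B x y + C e^{y} into the left-hand side.
Derivatives of the ansatz:
  u_x = B y
  u_yy = 2 A + C e^{y}
Term by term:
  u^2·u_x = A^{2} B y^{5} + 2 A B^{2} x y^{4} + 2 A B C y^{3} e^{y} + B^{3} x^{2} y^{3} + 2 B^{2} C x y^{2} e^{y} + B C^{2} y e^{2 y}
  3/2·u^2·u_yy = 3 A^{3} y^{4} + 6 A^{2} B x y^{3} + \frac{3 A^{2} C y^{4} e^{y}}{2} + 6 A^{2} C y^{2} e^{y} + 3 A B^{2} x^{2} y^{2} + 3 A B C x y^{3} e^{y} + 6 A B C x y e^{y} + 3 A C^{2} y^{2} e^{2 y} + 3 A C^{2} e^{2 y} + \frac{3 B^{2} C x^{2} y^{2} e^{y}}{2} + 3 B C^{2} x y e^{2 y} + \frac{3 C^{3} e^{3 y}}{2}
So the left-hand side equals
  3 A^{3} y^{4} + 6 A^{2} B x y^{3} + A^{2} B y^{5} + \frac{3 A^{2} C y^{4} e^{y}}{2} + 6 A^{2} C y^{2} e^{y} + 3 A B^{2} x^{2} y^{2} + 2 A B^{2} x y^{4} + 3 A B C x y^{3} e^{y} + 6 A B C x y e^{y} + 2 A B C y^{3} e^{y} + 3 A C^{2} y^{2} e^{2 y} + 3 A C^{2} e^{2 y} + B^{3} x^{2} y^{3} + \frac{3 B^{2} C x^{2} y^{2} e^{y}}{2} + 2 B^{2} C x y^{2} e^{y} + 3 B C^{2} x y e^{2 y} + B C^{2} y e^{2 y} + \frac{3 C^{3} e^{3 y}}{2}
This must equal f(x, y) identically; expanded, f = - 27 x^{2} y^{3} + \frac{81 x^{2} y^{2} e^{y}}{2} - 81 x^{2} y^{2} - 54 x y^{4} + 81 x y^{3} e^{y} - 162 x y^{3} + 54 x y^{2} e^{y} - 81 x y e^{2 y} + 162 x y e^{y} - 27 y^{5} + \frac{81 y^{4} e^{y}}{2} - 81 y^{4} + 54 y^{3} e^{y} - 81 y^{2} e^{2 y} + 162 y^{2} e^{y} - 27 y e^{2 y} + \frac{81 e^{3 y}}{2} - 81 e^{2 y}.
Matching coefficients of the independent functions:
(each divided by its leading coefficient; functions giving the same equation are listed together)
  [y^{4}]:  A^{3} + 27 = 0
  [y^{5}, x y^{3}]:  A^{2} B + 27 = 0
  [x y^{4}, x^{2} y^{2}]:  A B^{2} + 27 = 0
  [x^{2} y^{3}]:  B^{3} + 27 = 0
  [y e^{2 y}, x y e^{2 y}]:  B C^{2} + 27 = 0
  [y^{2} e^{y}, y^{4} e^{y}]:  A^{2} C - 27 = 0
  [y^{2} e^{2 y}, e^{2 y}]:  A C^{2} + 27 = 0
  [y^{3} e^{y}, x y e^{y}, x y^{3} e^{y}]:  A B C - 27 = 0
  [x y^{2} e^{y}, x^{2} y^{2} e^{y}]:  B^{2} C - 27 = 0
  [e^{3 y}]:  C^{3} - 27 = 0
Solving: A = -3, B = -3, C = 3.
Check against the point condition:
  u(0, 0) = 3  ⟹  C = 3  ✓
Hence u(x, y) = - 3 x y - 3 y^{2} + 3 e^{y}.

Answer: u(x, y) = - 3 x y - 3 y^{2} + 3 e^{y}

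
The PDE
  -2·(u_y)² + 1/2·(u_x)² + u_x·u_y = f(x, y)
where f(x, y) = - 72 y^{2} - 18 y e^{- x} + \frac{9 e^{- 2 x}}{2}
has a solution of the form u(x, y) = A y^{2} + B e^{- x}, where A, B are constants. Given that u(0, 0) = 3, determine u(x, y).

Substitute the ansatz u = A y^{2} + B e^{- x} into the left-hand side.
Derivatives of the ansatz:
  u_y = 2 A y
  u_x = - B e^{- x}
Term by term:
  -2·(u_y)² = - 8 A^{2} y^{2}
  1/2·(u_x)² = \frac{B^{2} e^{- 2 x}}{2}
  u_x·u_y = - 2 A B y e^{- x}
So the left-hand side equals
  - 8 A^{2} y^{2} - 2 A B y e^{- x} + \frac{B^{2} e^{- 2 x}}{2}
This must equal f(x, y) = - 72 y^{2} - 18 y e^{- x} + \frac{9 e^{- 2 x}}{2} identically.
Matching coefficients of the independent functions:
  [y^{2}]:  - 8 A^{2} = -72
  [y e^{- x}]:  - 2 A B = -18
  [e^{- 2 x}]:  \frac{B^{2}}{2} = \frac{9}{2}
These equations allow (A, B) = (-3, -3) or (3, 3).
Impose the point condition(s):
  u(0, 0) = 3  ⟹  B = 3
Only A = 3, B = 3 satisfies everything.
Hence u(x, y) = 3 y^{2} + 3 e^{- x}.

Answer: u(x, y) = 3 y^{2} + 3 e^{- x}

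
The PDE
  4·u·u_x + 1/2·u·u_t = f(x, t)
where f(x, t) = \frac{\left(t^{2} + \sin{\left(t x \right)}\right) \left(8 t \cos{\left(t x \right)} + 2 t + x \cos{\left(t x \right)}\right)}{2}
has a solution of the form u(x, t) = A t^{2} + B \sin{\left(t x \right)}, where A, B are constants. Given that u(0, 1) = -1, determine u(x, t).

Substitute the ansatz u = A t^{2} + B \sin{\left(t x \right)} into the left-hand side.
Derivatives of the ansatz:
  u_x = B t \cos{\left(t x \right)}
  u_t = 2 A t + B x \cos{\left(t x \right)}
Term by term:
  4·u·u_x = 4 A B t^{3} \cos{\left(t x \right)} + 4 B^{2} t \sin{\left(t x \right)} \cos{\left(t x \right)}
  1/2·u·u_t = A^{2} t^{3} + \frac{A B t^{2} x \cos{\left(t x \right)}}{2} + A B t \sin{\left(t x \right)} + \frac{B^{2} x \sin{\left(t x \right)} \cos{\left(t x \right)}}{2}
So the left-hand side equals
  A^{2} t^{3} + 4 A B t^{3} \cos{\left(t x \right)} + \frac{A B t^{2} x \cos{\left(t x \right)}}{2} + A B t \sin{\left(t x \right)} + 4 B^{2} t \sin{\left(t x \right)} \cos{\left(t x \right)} + \frac{B^{2} x \sin{\left(t x \right)} \cos{\left(t x \right)}}{2}
This must equal f(x, t) identically; expanded, f = 4 t^{3} \cos{\left(t x \right)} + t^{3} + \frac{t^{2} x \cos{\left(t x \right)}}{2} + 4 t \sin{\left(t x \right)} \cos{\left(t x \right)} + t \sin{\left(t x \right)} + \frac{x \sin{\left(t x \right)} \cos{\left(t x \right)}}{2}.
Matching coefficients of the independent functions:
  [t^{3}]:  A^{2} = 1
  [t \sin{\left(t x \right)}]:  A B = 1
  [t^{3} \cos{\left(t x \right)}]:  4 A B = 4
  [t \sin{\left(t x \right)} \cos{\left(t x \right)}]:  4 B^{2} = 4
  [t^{2} x \cos{\left(t x \right)}]:  \frac{A B}{2} = \frac{1}{2}
  [x \sin{\left(t x \right)} \cos{\left(t x \right)}]:  \frac{B^{2}}{2} = \frac{1}{2}
These equations allow (A, B) = (-1, -1) or (1, 1).
Impose the point condition(s):
  u(0, 1) = -1  ⟹  A = -1
Only A = -1, B = -1 satisfies everything.
Hence u(x, t) = - t^{2} - \sin{\left(t x \right)}.

Answer: u(x, t) = - t^{2} - \sin{\left(t x \right)}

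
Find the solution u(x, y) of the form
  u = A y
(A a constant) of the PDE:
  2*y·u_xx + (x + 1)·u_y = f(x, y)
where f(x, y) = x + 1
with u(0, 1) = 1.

Substitute the ansatz u = A y into the left-hand side.
Derivatives of the ansatz:
  u_xx = 0
  u_y = A
Term by term:
  2*y·u_xx = 0
  (x + 1)·u_y = A x + A
So the left-hand side equals
  A x + A
This must equal f(x, y) = x + 1 identically.
Matching coefficients of the independent functions:
  [constant term, x]:  A = 1
Solving: A = 1.
Check against the point condition:
  u(0, 1) = 1  ⟹  A = 1  ✓
Hence u(x, y) = y.

Answer: u(x, y) = y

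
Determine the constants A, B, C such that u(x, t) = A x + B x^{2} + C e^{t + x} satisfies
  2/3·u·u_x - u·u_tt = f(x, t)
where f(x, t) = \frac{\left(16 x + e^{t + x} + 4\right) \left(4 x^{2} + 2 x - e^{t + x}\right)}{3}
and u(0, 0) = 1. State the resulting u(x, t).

Answer: u(x, t) = - 4 x^{2} - 2 x + e^{t + x}

Derivation:
Substitute the ansatz u = A x + B x^{2} + C e^{t + x} into the left-hand side.
Derivatives of the ansatz:
  u_x = A + 2 B x + C e^{t} e^{x}
  u_tt = C e^{t} e^{x}
Term by term:
  2/3·u·u_x = \frac{2 A^{2} x}{3} + 2 A B x^{2} + \frac{2 A C x e^{t} e^{x}}{3} + \frac{2 A C e^{t} e^{x}}{3} + \frac{4 B^{2} x^{3}}{3} + \frac{2 B C x^{2} e^{t} e^{x}}{3} + \frac{4 B C x e^{t} e^{x}}{3} + \frac{2 C^{2} e^{2 t} e^{2 x}}{3}
  -u·u_tt = - A C x e^{t} e^{x} - B C x^{2} e^{t} e^{x} - C^{2} e^{2 t} e^{2 x}
So the left-hand side equals
  \frac{2 A^{2} x}{3} + 2 A B x^{2} - \frac{A C x e^{t} e^{x}}{3} + \frac{2 A C e^{t} e^{x}}{3} + \frac{4 B^{2} x^{3}}{3} - \frac{B C x^{2} e^{t} e^{x}}{3} + \frac{4 B C x e^{t} e^{x}}{3} - \frac{C^{2} e^{2 t} e^{2 x}}{3}
This must equal f(x, t) identically; expanded, f = \frac{64 x^{3}}{3} + \frac{4 x^{2} e^{t} e^{x}}{3} + 16 x^{2} - \frac{14 x e^{t} e^{x}}{3} + \frac{8 x}{3} - \frac{e^{2 t} e^{2 x}}{3} - \frac{4 e^{t} e^{x}}{3}.
Matching coefficients of the independent functions:
  [x]:  \frac{2 A^{2}}{3} = \frac{8}{3}
  [x^{2}]:  2 A B = 16
  [x^{3}]:  \frac{4 B^{2}}{3} = \frac{64}{3}
  [e^{t} e^{x}]:  \frac{2 A C}{3} = - \frac{4}{3}
  [e^{2 t} e^{2 x}]:  - \frac{C^{2}}{3} = - \frac{1}{3}
  [x e^{t} e^{x}]:  - \frac{A C}{3} + \frac{4 B C}{3} = - \frac{14}{3}
  [x^{2} e^{t} e^{x}]:  - \frac{B C}{3} = \frac{4}{3}
These equations allow (A, B, C) = (-2, -4, 1) or (2, 4, -1).
Impose the point condition(s):
  u(0, 0) = 1  ⟹  C = 1
Only A = -2, B = -4, C = 1 satisfies everything.
Hence u(x, t) = - 4 x^{2} - 2 x + e^{t + x}.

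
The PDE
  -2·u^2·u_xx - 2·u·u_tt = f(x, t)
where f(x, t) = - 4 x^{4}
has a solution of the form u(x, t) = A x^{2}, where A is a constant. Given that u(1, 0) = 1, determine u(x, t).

Substitute the ansatz u = A x^{2} into the left-hand side.
Derivatives of the ansatz:
  u_xx = 2 A
  u_tt = 0
Term by term:
  -2·u^2·u_xx = - 4 A^{3} x^{4}
  -2·u·u_tt = 0
So the left-hand side equals
  - 4 A^{3} x^{4}
This must equal f(x, t) = - 4 x^{4} identically.
Matching coefficients of the independent functions:
  [x^{4}]:  - 4 A^{3} = -4
Solving: A = 1.
Check against the point condition:
  u(1, 0) = 1  ⟹  A = 1  ✓
Hence u(x, t) = x^{2}.

Answer: u(x, t) = x^{2}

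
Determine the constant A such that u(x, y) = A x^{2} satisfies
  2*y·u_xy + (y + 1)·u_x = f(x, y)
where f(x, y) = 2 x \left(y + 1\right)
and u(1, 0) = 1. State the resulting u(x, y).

Substitute the ansatz u = A x^{2} into the left-hand side.
Derivatives of the ansatz:
  u_xy = 0
  u_x = 2 A x
Term by term:
  2*y·u_xy = 0
  (y + 1)·u_x = 2 A x y + 2 A x
So the left-hand side equals
  2 A x y + 2 A x
This must equal f(x, y) = 2 x \left(y + 1\right) identically.
Matching coefficients of the independent functions:
  [x, x y]:  2 A = 2
Solving: A = 1.
Check against the point condition:
  u(1, 0) = 1  ⟹  A = 1  ✓
Hence u(x, y) = x^{2}.

Answer: u(x, y) = x^{2}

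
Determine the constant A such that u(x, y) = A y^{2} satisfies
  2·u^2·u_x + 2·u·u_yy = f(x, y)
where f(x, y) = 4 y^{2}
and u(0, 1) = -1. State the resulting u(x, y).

Answer: u(x, y) = - y^{2}

Derivation:
Substitute the ansatz u = A y^{2} into the left-hand side.
Derivatives of the ansatz:
  u_x = 0
  u_yy = 2 A
Term by term:
  2·u^2·u_x = 0
  2·u·u_yy = 4 A^{2} y^{2}
So the left-hand side equals
  4 A^{2} y^{2}
This must equal f(x, y) = 4 y^{2} identically.
Matching coefficients of the independent functions:
  [y^{2}]:  4 A^{2} = 4
These equations allow (A) = (-1) or (1).
Impose the point condition(s):
  u(0, 1) = -1  ⟹  A = -1
Only A = -1 satisfies everything.
Hence u(x, y) = - y^{2}.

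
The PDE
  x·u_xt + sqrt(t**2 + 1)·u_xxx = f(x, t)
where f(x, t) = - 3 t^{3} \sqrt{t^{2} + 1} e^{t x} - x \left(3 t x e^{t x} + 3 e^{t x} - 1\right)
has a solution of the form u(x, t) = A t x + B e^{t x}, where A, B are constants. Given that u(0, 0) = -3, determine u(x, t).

Substitute the ansatz u = A t x + B e^{t x} into the left-hand side.
Derivatives of the ansatz:
  u_xt = A + B t x e^{t x} + B e^{t x}
  u_xxx = B t^{3} e^{t x}
Term by term:
  x·u_xt = A x + B t x^{2} e^{t x} + B x e^{t x}
  sqrt(t**2 + 1)·u_xxx = B t^{3} \sqrt{t^{2} + 1} e^{t x}
So the left-hand side equals
  A x + B t^{3} \sqrt{t^{2} + 1} e^{t x} + B t x^{2} e^{t x} + B x e^{t x}
This must equal f(x, t) identically; expanded, f = - 3 t^{3} \sqrt{t^{2} + 1} e^{t x} - 3 t x^{2} e^{t x} - 3 x e^{t x} + x.
Matching coefficients of the independent functions:
  [x]:  A = 1
  [x e^{t x}, t x^{2} e^{t x}, t^{3} \sqrt{t^{2} + 1} e^{t x}]:  B = -3
Solving: A = 1, B = -3.
Check against the point condition:
  u(0, 0) = -3  ⟹  B = -3  ✓
Hence u(x, t) = t x - 3 e^{t x}.

Answer: u(x, t) = t x - 3 e^{t x}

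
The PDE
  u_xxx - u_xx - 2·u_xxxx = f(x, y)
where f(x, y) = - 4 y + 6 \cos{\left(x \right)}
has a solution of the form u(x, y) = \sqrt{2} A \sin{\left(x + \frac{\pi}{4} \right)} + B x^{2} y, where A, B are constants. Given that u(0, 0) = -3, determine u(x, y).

Answer: u(x, y) = 2 x^{2} y - 3 \sqrt{2} \sin{\left(x + \frac{\pi}{4} \right)}

Derivation:
Substitute the ansatz u = \sqrt{2} A \sin{\left(x + \frac{\pi}{4} \right)} + B x^{2} y into the left-hand side.
Derivatives of the ansatz:
  u_xxx = - \sqrt{2} A \cos{\left(x + \frac{\pi}{4} \right)}
  u_xx = - \sqrt{2} A \sin{\left(x + \frac{\pi}{4} \right)} + 2 B y
  u_xxxx = \sqrt{2} A \sin{\left(x + \frac{\pi}{4} \right)}
Term by term:
  u_xxx = - \sqrt{2} A \cos{\left(x + \frac{\pi}{4} \right)}
  -u_xx = \sqrt{2} A \sin{\left(x + \frac{\pi}{4} \right)} - 2 B y
  -2·u_xxxx = - 2 \sqrt{2} A \sin{\left(x + \frac{\pi}{4} \right)}
So the left-hand side equals
  - \sqrt{2} A \sin{\left(x + \frac{\pi}{4} \right)} - \sqrt{2} A \cos{\left(x + \frac{\pi}{4} \right)} - 2 B y
This must equal f(x, y) identically; expanded, f = - 4 y + 3 \sqrt{2} \sin{\left(x + \frac{\pi}{4} \right)} + 3 \sqrt{2} \cos{\left(x + \frac{\pi}{4} \right)}.
Matching coefficients of the independent functions:
  [y]:  - 2 B = -4
  [\sqrt{2} \sin{\left(x + \frac{\pi}{4} \right)}, \sqrt{2} \cos{\left(x + \frac{\pi}{4} \right)}]:  - A = 3
Solving: A = -3, B = 2.
Check against the point condition:
  u(0, 0) = -3  ⟹  A = -3  ✓
Hence u(x, y) = 2 x^{2} y - 3 \sqrt{2} \sin{\left(x + \frac{\pi}{4} \right)}.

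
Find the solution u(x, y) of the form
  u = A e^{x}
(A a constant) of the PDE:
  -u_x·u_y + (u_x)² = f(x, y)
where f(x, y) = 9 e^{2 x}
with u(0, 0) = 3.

Substitute the ansatz u = A e^{x} into the left-hand side.
Derivatives of the ansatz:
  u_x = A e^{x}
  u_y = 0
Term by term:
  -u_x·u_y = 0
  (u_x)² = A^{2} e^{2 x}
So the left-hand side equals
  A^{2} e^{2 x}
This must equal f(x, y) = 9 e^{2 x} identically.
Matching coefficients of the independent functions:
  [e^{2 x}]:  A^{2} = 9
These equations allow (A) = (-3) or (3).
Impose the point condition(s):
  u(0, 0) = 3  ⟹  A = 3
Only A = 3 satisfies everything.
Hence u(x, y) = 3 e^{x}.

Answer: u(x, y) = 3 e^{x}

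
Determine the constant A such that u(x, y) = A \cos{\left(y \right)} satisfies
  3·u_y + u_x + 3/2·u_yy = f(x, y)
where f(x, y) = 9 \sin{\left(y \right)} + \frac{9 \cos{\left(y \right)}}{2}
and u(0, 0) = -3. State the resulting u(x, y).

Substitute the ansatz u = A \cos{\left(y \right)} into the left-hand side.
Derivatives of the ansatz:
  u_y = - A \sin{\left(y \right)}
  u_x = 0
  u_yy = - A \cos{\left(y \right)}
Term by term:
  3·u_y = - 3 A \sin{\left(y \right)}
  u_x = 0
  3/2·u_yy = - \frac{3 A \cos{\left(y \right)}}{2}
So the left-hand side equals
  - 3 A \sin{\left(y \right)} - \frac{3 A \cos{\left(y \right)}}{2}
This must equal f(x, y) = 9 \sin{\left(y \right)} + \frac{9 \cos{\left(y \right)}}{2} identically.
Matching coefficients of the independent functions:
  [\sin{\left(y \right)}]:  - 3 A = 9
  [\cos{\left(y \right)}]:  - \frac{3 A}{2} = \frac{9}{2}
Solving: A = -3.
Check against the point condition:
  u(0, 0) = -3  ⟹  A = -3  ✓
Hence u(x, y) = - 3 \cos{\left(y \right)}.

Answer: u(x, y) = - 3 \cos{\left(y \right)}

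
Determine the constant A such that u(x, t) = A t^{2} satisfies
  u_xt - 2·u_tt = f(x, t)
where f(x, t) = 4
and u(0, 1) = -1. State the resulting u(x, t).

Substitute the ansatz u = A t^{2} into the left-hand side.
Derivatives of the ansatz:
  u_xt = 0
  u_tt = 2 A
Term by term:
  u_xt = 0
  -2·u_tt = - 4 A
So the left-hand side equals
  - 4 A
This must equal f(x, t) = 4 identically.
Matching coefficients of the independent functions:
  [constant term]:  - 4 A = 4
Solving: A = -1.
Check against the point condition:
  u(0, 1) = -1  ⟹  A = -1  ✓
Hence u(x, t) = - t^{2}.

Answer: u(x, t) = - t^{2}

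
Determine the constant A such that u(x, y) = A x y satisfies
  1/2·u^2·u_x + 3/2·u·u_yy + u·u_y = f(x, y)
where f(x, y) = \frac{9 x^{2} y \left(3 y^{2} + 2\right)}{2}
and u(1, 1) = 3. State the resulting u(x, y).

Substitute the ansatz u = A x y into the left-hand side.
Derivatives of the ansatz:
  u_x = A y
  u_yy = 0
  u_y = A x
Term by term:
  1/2·u^2·u_x = \frac{A^{3} x^{2} y^{3}}{2}
  3/2·u·u_yy = 0
  u·u_y = A^{2} x^{2} y
So the left-hand side equals
  \frac{A^{3} x^{2} y^{3}}{2} + A^{2} x^{2} y
This must equal f(x, y) identically; expanded, f = \frac{27 x^{2} y^{3}}{2} + 9 x^{2} y.
Matching coefficients of the independent functions:
  [x^{2} y]:  A^{2} = 9
  [x^{2} y^{3}]:  \frac{A^{3}}{2} = \frac{27}{2}
Solving: A = 3.
Check against the point condition:
  u(1, 1) = 3  ⟹  A = 3  ✓
Hence u(x, y) = 3 x y.

Answer: u(x, y) = 3 x y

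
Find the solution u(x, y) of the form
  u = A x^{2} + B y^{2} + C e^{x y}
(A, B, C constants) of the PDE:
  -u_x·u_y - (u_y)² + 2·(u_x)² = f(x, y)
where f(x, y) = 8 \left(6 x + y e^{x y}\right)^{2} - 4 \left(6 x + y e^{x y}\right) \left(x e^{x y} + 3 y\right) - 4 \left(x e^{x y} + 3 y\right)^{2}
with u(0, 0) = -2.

Substitute the ansatz u = A x^{2} + B y^{2} + C e^{x y} into the left-hand side.
Derivatives of the ansatz:
  u_x = 2 A x + C y e^{x y}
  u_y = 2 B y + C x e^{x y}
Term by term:
  -u_x·u_y = - 4 A B x y - 2 A C x^{2} e^{x y} - 2 B C y^{2} e^{x y} - C^{2} x y e^{2 x y}
  -(u_y)² = - 4 B^{2} y^{2} - 4 B C x y e^{x y} - C^{2} x^{2} e^{2 x y}
  2·(u_x)² = 8 A^{2} x^{2} + 8 A C x y e^{x y} + 2 C^{2} y^{2} e^{2 x y}
So the left-hand side equals
  8 A^{2} x^{2} - 4 A B x y - 2 A C x^{2} e^{x y} + 8 A C x y e^{x y} - 4 B^{2} y^{2} - 4 B C x y e^{x y} - 2 B C y^{2} e^{x y} - C^{2} x^{2} e^{2 x y} - C^{2} x y e^{2 x y} + 2 C^{2} y^{2} e^{2 x y}
This must equal f(x, y) identically; expanded, f = - 4 x^{2} e^{2 x y} - 24 x^{2} e^{x y} + 288 x^{2} - 4 x y e^{2 x y} + 72 x y e^{x y} - 72 x y + 8 y^{2} e^{2 x y} - 12 y^{2} e^{x y} - 36 y^{2}.
Matching coefficients of the independent functions:
  [x^{2}]:  8 A^{2} = 288
  [y^{2}]:  - 4 B^{2} = -36
  [x y]:  - 4 A B = -72
  [x^{2} e^{x y}]:  - 2 A C = -24
  [x^{2} e^{2 x y}, x y e^{2 x y}]:  - C^{2} = -4
  [y^{2} e^{x y}]:  - 2 B C = -12
  [y^{2} e^{2 x y}]:  2 C^{2} = 8
  [x y e^{x y}]:  8 A C - 4 B C = 72
These equations allow (A, B, C) = (-6, -3, -2) or (6, 3, 2).
Impose the point condition(s):
  u(0, 0) = -2  ⟹  C = -2
Only A = -6, B = -3, C = -2 satisfies everything.
Hence u(x, y) = - 6 x^{2} - 3 y^{2} - 2 e^{x y}.

Answer: u(x, y) = - 6 x^{2} - 3 y^{2} - 2 e^{x y}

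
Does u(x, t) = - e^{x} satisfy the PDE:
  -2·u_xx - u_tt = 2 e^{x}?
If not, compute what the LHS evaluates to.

Evaluate each term of the left-hand side for u = - e^{x}.
Derivatives:
  u_xx = - e^{x}
  u_tt = 0
Terms:
  -2·u_xx = 2 e^{x}
  -u_tt = 0
Sum: LHS = 2 e^{x}
This is exactly the given right-hand side, so u is a solution.

Answer: Yes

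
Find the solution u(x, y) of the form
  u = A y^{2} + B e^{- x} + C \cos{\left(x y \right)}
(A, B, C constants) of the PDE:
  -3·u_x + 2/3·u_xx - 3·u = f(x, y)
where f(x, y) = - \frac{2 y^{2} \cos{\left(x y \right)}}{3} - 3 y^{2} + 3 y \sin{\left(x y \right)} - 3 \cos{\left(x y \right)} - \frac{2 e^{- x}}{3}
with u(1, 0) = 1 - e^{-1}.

Substitute the ansatz u = A y^{2} + B e^{- x} + C \cos{\left(x y \right)} into the left-hand side.
Derivatives of the ansatz:
  u_x = - B e^{- x} - C y \sin{\left(x y \right)}
  u_xx = B e^{- x} - C y^{2} \cos{\left(x y \right)}
Term by term:
  -3·u_x = 3 B e^{- x} + 3 C y \sin{\left(x y \right)}
  2/3·u_xx = \frac{2 B e^{- x}}{3} - \frac{2 C y^{2} \cos{\left(x y \right)}}{3}
  -3·u = - 3 A y^{2} - 3 B e^{- x} - 3 C \cos{\left(x y \right)}
So the left-hand side equals
  - 3 A y^{2} + \frac{2 B e^{- x}}{3} - \frac{2 C y^{2} \cos{\left(x y \right)}}{3} + 3 C y \sin{\left(x y \right)} - 3 C \cos{\left(x y \right)}
This must equal f(x, y) = - \frac{2 y^{2} \cos{\left(x y \right)}}{3} - 3 y^{2} + 3 y \sin{\left(x y \right)} - 3 \cos{\left(x y \right)} - \frac{2 e^{- x}}{3} identically.
Matching coefficients of the independent functions:
  [y^{2}]:  - 3 A = -3
  [y \sin{\left(x y \right)}]:  3 C = 3
  [y^{2} \cos{\left(x y \right)}]:  - \frac{2 C}{3} = - \frac{2}{3}
  [e^{- x}]:  \frac{2 B}{3} = - \frac{2}{3}
  [\cos{\left(x y \right)}]:  - 3 C = -3
Solving: A = 1, B = -1, C = 1.
Check against the point condition:
  u(1, 0) = 1 - e^{-1}  ⟹  \frac{B}{e} + C = 1 - e^{-1}  ✓
Hence u(x, y) = y^{2} + \cos{\left(x y \right)} - e^{- x}.

Answer: u(x, y) = y^{2} + \cos{\left(x y \right)} - e^{- x}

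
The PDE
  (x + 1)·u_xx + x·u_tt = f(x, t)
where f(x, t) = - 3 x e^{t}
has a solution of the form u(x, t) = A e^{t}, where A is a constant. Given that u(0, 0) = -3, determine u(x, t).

Substitute the ansatz u = A e^{t} into the left-hand side.
Derivatives of the ansatz:
  u_xx = 0
  u_tt = A e^{t}
Term by term:
  (x + 1)·u_xx = 0
  x·u_tt = A x e^{t}
So the left-hand side equals
  A x e^{t}
This must equal f(x, t) = - 3 x e^{t} identically.
Matching coefficients of the independent functions:
  [x e^{t}]:  A = -3
Solving: A = -3.
Check against the point condition:
  u(0, 0) = -3  ⟹  A = -3  ✓
Hence u(x, t) = - 3 e^{t}.

Answer: u(x, t) = - 3 e^{t}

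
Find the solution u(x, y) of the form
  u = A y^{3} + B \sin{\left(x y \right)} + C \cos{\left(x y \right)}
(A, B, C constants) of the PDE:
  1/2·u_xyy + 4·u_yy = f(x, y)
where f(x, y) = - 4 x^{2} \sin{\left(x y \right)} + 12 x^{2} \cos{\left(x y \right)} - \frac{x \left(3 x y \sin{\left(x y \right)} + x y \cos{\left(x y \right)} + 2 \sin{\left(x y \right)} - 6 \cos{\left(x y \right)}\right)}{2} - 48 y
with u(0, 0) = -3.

Substitute the ansatz u = A y^{3} + B \sin{\left(x y \right)} + C \cos{\left(x y \right)} into the left-hand side.
Derivatives of the ansatz:
  u_xyy = - B x^{2} y \cos{\left(x y \right)} - 2 B x \sin{\left(x y \right)} + C x^{2} y \sin{\left(x y \right)} - 2 C x \cos{\left(x y \right)}
  u_yy = 6 A y - B x^{2} \sin{\left(x y \right)} - C x^{2} \cos{\left(x y \right)}
Term by term:
  1/2·u_xyy = - \frac{B x^{2} y \cos{\left(x y \right)}}{2} - B x \sin{\left(x y \right)} + \frac{C x^{2} y \sin{\left(x y \right)}}{2} - C x \cos{\left(x y \right)}
  4·u_yy = 24 A y - 4 B x^{2} \sin{\left(x y \right)} - 4 C x^{2} \cos{\left(x y \right)}
So the left-hand side equals
  24 A y - \frac{B x^{2} y \cos{\left(x y \right)}}{2} - 4 B x^{2} \sin{\left(x y \right)} - B x \sin{\left(x y \right)} + \frac{C x^{2} y \sin{\left(x y \right)}}{2} - 4 C x^{2} \cos{\left(x y \right)} - C x \cos{\left(x y \right)}
This must equal f(x, y) identically; expanded, f = - \frac{3 x^{2} y \sin{\left(x y \right)}}{2} - \frac{x^{2} y \cos{\left(x y \right)}}{2} - 4 x^{2} \sin{\left(x y \right)} + 12 x^{2} \cos{\left(x y \right)} - x \sin{\left(x y \right)} + 3 x \cos{\left(x y \right)} - 48 y.
Matching coefficients of the independent functions:
  [y]:  24 A = -48
  [x \sin{\left(x y \right)}]:  - B = -1
  [x \cos{\left(x y \right)}]:  - C = 3
  [x^{2} \sin{\left(x y \right)}]:  - 4 B = -4
  [x^{2} \cos{\left(x y \right)}]:  - 4 C = 12
  [x^{2} y \sin{\left(x y \right)}]:  \frac{C}{2} = - \frac{3}{2}
  [x^{2} y \cos{\left(x y \right)}]:  - \frac{B}{2} = - \frac{1}{2}
Solving: A = -2, B = 1, C = -3.
Check against the point condition:
  u(0, 0) = -3  ⟹  C = -3  ✓
Hence u(x, y) = - 2 y^{3} + \sin{\left(x y \right)} - 3 \cos{\left(x y \right)}.

Answer: u(x, y) = - 2 y^{3} + \sin{\left(x y \right)} - 3 \cos{\left(x y \right)}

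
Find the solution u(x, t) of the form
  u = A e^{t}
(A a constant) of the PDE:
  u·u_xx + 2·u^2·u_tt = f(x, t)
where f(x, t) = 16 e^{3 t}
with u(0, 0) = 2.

Substitute the ansatz u = A e^{t} into the left-hand side.
Derivatives of the ansatz:
  u_xx = 0
  u_tt = A e^{t}
Term by term:
  u·u_xx = 0
  2·u^2·u_tt = 2 A^{3} e^{3 t}
So the left-hand side equals
  2 A^{3} e^{3 t}
This must equal f(x, t) = 16 e^{3 t} identically.
Matching coefficients of the independent functions:
  [e^{3 t}]:  2 A^{3} = 16
Solving: A = 2.
Check against the point condition:
  u(0, 0) = 2  ⟹  A = 2  ✓
Hence u(x, t) = 2 e^{t}.

Answer: u(x, t) = 2 e^{t}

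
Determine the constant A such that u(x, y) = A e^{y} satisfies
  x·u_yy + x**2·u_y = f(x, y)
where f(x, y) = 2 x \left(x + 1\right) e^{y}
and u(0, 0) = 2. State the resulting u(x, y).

Substitute the ansatz u = A e^{y} into the left-hand side.
Derivatives of the ansatz:
  u_yy = A e^{y}
  u_y = A e^{y}
Term by term:
  x·u_yy = A x e^{y}
  x**2·u_y = A x^{2} e^{y}
So the left-hand side equals
  A x^{2} e^{y} + A x e^{y}
This must equal f(x, y) identically; expanded, f = 2 x^{2} e^{y} + 2 x e^{y}.
Matching coefficients of the independent functions:
  [x e^{y}, x^{2} e^{y}]:  A = 2
Solving: A = 2.
Check against the point condition:
  u(0, 0) = 2  ⟹  A = 2  ✓
Hence u(x, y) = 2 e^{y}.

Answer: u(x, y) = 2 e^{y}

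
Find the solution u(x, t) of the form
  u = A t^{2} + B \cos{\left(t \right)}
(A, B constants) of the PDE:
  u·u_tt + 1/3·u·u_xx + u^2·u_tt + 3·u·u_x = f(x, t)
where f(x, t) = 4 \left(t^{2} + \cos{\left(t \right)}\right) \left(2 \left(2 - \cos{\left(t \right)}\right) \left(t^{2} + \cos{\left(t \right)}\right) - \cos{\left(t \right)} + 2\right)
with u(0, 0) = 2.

Substitute the ansatz u = A t^{2} + B \cos{\left(t \right)} into the left-hand side.
Derivatives of the ansatz:
  u_tt = 2 A - B \cos{\left(t \right)}
  u_xx = 0
  u_x = 0
Term by term:
  u·u_tt = 2 A^{2} t^{2} - A B t^{2} \cos{\left(t \right)} + 2 A B \cos{\left(t \right)} - B^{2} \cos^{2}{\left(t \right)}
  1/3·u·u_xx = 0
  u^2·u_tt = 2 A^{3} t^{4} - A^{2} B t^{4} \cos{\left(t \right)} + 4 A^{2} B t^{2} \cos{\left(t \right)} - 2 A B^{2} t^{2} \cos^{2}{\left(t \right)} + 2 A B^{2} \cos^{2}{\left(t \right)} - B^{3} \cos^{3}{\left(t \right)}
  3·u·u_x = 0
So the left-hand side equals
  2 A^{3} t^{4} - A^{2} B t^{4} \cos{\left(t \right)} + 4 A^{2} B t^{2} \cos{\left(t \right)} + 2 A^{2} t^{2} - 2 A B^{2} t^{2} \cos^{2}{\left(t \right)} + 2 A B^{2} \cos^{2}{\left(t \right)} - A B t^{2} \cos{\left(t \right)} + 2 A B \cos{\left(t \right)} - B^{3} \cos^{3}{\left(t \right)} - B^{2} \cos^{2}{\left(t \right)}
This must equal f(x, t) identically; expanded, f = - 8 t^{4} \cos{\left(t \right)} + 16 t^{4} - 16 t^{2} \cos^{2}{\left(t \right)} + 28 t^{2} \cos{\left(t \right)} + 8 t^{2} - 8 \cos^{3}{\left(t \right)} + 12 \cos^{2}{\left(t \right)} + 8 \cos{\left(t \right)}.
Matching coefficients of the independent functions:
  [t^{2}]:  2 A^{2} = 8
  [t^{4}]:  2 A^{3} = 16
  [t^{2} \cos{\left(t \right)}]:  4 A^{2} B - A B = 28
  [t^{2} \cos^{2}{\left(t \right)}]:  - 2 A B^{2} = -16
  [t^{4} \cos{\left(t \right)}]:  - A^{2} B = -8
  [\cos{\left(t \right)}]:  2 A B = 8
  [\cos^{2}{\left(t \right)}]:  2 A B^{2} - B^{2} = 12
  [\cos^{3}{\left(t \right)}]:  - B^{3} = -8
Solving: A = 2, B = 2.
Check against the point condition:
  u(0, 0) = 2  ⟹  B = 2  ✓
Hence u(x, t) = 2 t^{2} + 2 \cos{\left(t \right)}.

Answer: u(x, t) = 2 t^{2} + 2 \cos{\left(t \right)}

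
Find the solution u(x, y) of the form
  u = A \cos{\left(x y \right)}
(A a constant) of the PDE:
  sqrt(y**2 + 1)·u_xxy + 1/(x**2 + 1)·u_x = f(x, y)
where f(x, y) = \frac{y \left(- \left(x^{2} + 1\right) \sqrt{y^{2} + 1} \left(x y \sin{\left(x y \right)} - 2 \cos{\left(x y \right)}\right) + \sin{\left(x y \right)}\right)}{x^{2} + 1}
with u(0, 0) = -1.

Substitute the ansatz u = A \cos{\left(x y \right)} into the left-hand side.
Derivatives of the ansatz:
  u_xxy = A x y^{2} \sin{\left(x y \right)} - 2 A y \cos{\left(x y \right)}
  u_x = - A y \sin{\left(x y \right)}
Term by term:
  sqrt(y**2 + 1)·u_xxy = A x y^{2} \sqrt{y^{2} + 1} \sin{\left(x y \right)} - 2 A y \sqrt{y^{2} + 1} \cos{\left(x y \right)}
  1/(x**2 + 1)·u_x = - \frac{A y \sin{\left(x y \right)}}{x^{2} + 1}
So the left-hand side equals
  A x y^{2} \sqrt{y^{2} + 1} \sin{\left(x y \right)} - 2 A y \sqrt{y^{2} + 1} \cos{\left(x y \right)} - \frac{A y \sin{\left(x y \right)}}{x^{2} + 1}
This must equal f(x, y) identically; expanded, f = - x y^{2} \sqrt{y^{2} + 1} \sin{\left(x y \right)} + 2 y \sqrt{y^{2} + 1} \cos{\left(x y \right)} + \frac{y \sin{\left(x y \right)}}{x^{2} + 1}.
Matching coefficients of the independent functions:
  [\frac{y \sin{\left(x y \right)}}{x^{2} + 1}]:  - A = 1
  [y \sqrt{y^{2} + 1} \cos{\left(x y \right)}]:  - 2 A = 2
  [x y^{2} \sqrt{y^{2} + 1} \sin{\left(x y \right)}]:  A = -1
Solving: A = -1.
Check against the point condition:
  u(0, 0) = -1  ⟹  A = -1  ✓
Hence u(x, y) = - \cos{\left(x y \right)}.

Answer: u(x, y) = - \cos{\left(x y \right)}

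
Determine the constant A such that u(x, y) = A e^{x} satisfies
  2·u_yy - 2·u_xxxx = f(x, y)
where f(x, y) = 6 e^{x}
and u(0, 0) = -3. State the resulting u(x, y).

Answer: u(x, y) = - 3 e^{x}

Derivation:
Substitute the ansatz u = A e^{x} into the left-hand side.
Derivatives of the ansatz:
  u_yy = 0
  u_xxxx = A e^{x}
Term by term:
  2·u_yy = 0
  -2·u_xxxx = - 2 A e^{x}
So the left-hand side equals
  - 2 A e^{x}
This must equal f(x, y) = 6 e^{x} identically.
Matching coefficients of the independent functions:
  [e^{x}]:  - 2 A = 6
Solving: A = -3.
Check against the point condition:
  u(0, 0) = -3  ⟹  A = -3  ✓
Hence u(x, y) = - 3 e^{x}.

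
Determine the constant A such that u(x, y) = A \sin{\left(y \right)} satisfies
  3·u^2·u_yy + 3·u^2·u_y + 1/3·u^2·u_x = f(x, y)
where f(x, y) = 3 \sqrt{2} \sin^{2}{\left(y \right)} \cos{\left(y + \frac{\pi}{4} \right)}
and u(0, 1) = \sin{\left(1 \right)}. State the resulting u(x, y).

Substitute the ansatz u = A \sin{\left(y \right)} into the left-hand side.
Derivatives of the ansatz:
  u_yy = - A \sin{\left(y \right)}
  u_y = A \cos{\left(y \right)}
  u_x = 0
Term by term:
  3·u^2·u_yy = - 3 A^{3} \sin^{3}{\left(y \right)}
  3·u^2·u_y = 3 A^{3} \sin^{2}{\left(y \right)} \cos{\left(y \right)}
  1/3·u^2·u_x = 0
So the left-hand side equals
  - 3 A^{3} \sin^{3}{\left(y \right)} + 3 A^{3} \sin^{2}{\left(y \right)} \cos{\left(y \right)}
This must equal f(x, y) identically; expanded, f = - 3 \sin^{3}{\left(y \right)} + 3 \sin^{2}{\left(y \right)} \cos{\left(y \right)}.
Matching coefficients of the independent functions:
  [\sin^{2}{\left(y \right)} \cos{\left(y \right)}]:  3 A^{3} = 3
  [\sin^{3}{\left(y \right)}]:  - 3 A^{3} = -3
Solving: A = 1.
Check against the point condition:
  u(0, 1) = \sin{\left(1 \right)}  ⟹  A \sin{\left(1 \right)} = \sin{\left(1 \right)}  ✓
Hence u(x, y) = \sin{\left(y \right)}.

Answer: u(x, y) = \sin{\left(y \right)}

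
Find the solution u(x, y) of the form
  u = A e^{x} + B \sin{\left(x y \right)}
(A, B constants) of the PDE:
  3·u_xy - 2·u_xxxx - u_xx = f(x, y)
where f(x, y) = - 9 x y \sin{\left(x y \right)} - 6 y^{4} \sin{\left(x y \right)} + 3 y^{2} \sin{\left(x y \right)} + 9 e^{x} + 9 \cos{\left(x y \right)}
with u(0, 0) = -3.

Answer: u(x, y) = - 3 e^{x} + 3 \sin{\left(x y \right)}

Derivation:
Substitute the ansatz u = A e^{x} + B \sin{\left(x y \right)} into the left-hand side.
Derivatives of the ansatz:
  u_xy = - B x y \sin{\left(x y \right)} + B \cos{\left(x y \right)}
  u_xxxx = A e^{x} + B y^{4} \sin{\left(x y \right)}
  u_xx = A e^{x} - B y^{2} \sin{\left(x y \right)}
Term by term:
  3·u_xy = - 3 B x y \sin{\left(x y \right)} + 3 B \cos{\left(x y \right)}
  -2·u_xxxx = - 2 A e^{x} - 2 B y^{4} \sin{\left(x y \right)}
  -u_xx = - A e^{x} + B y^{2} \sin{\left(x y \right)}
So the left-hand side equals
  - 3 A e^{x} - 3 B x y \sin{\left(x y \right)} - 2 B y^{4} \sin{\left(x y \right)} + B y^{2} \sin{\left(x y \right)} + 3 B \cos{\left(x y \right)}
This must equal f(x, y) = - 9 x y \sin{\left(x y \right)} - 6 y^{4} \sin{\left(x y \right)} + 3 y^{2} \sin{\left(x y \right)} + 9 e^{x} + 9 \cos{\left(x y \right)} identically.
Matching coefficients of the independent functions:
  [y^{2} \sin{\left(x y \right)}]:  B = 3
  [y^{4} \sin{\left(x y \right)}]:  - 2 B = -6
  [x y \sin{\left(x y \right)}]:  - 3 B = -9
  [e^{x}]:  - 3 A = 9
  [\cos{\left(x y \right)}]:  3 B = 9
Solving: A = -3, B = 3.
Check against the point condition:
  u(0, 0) = -3  ⟹  A = -3  ✓
Hence u(x, y) = - 3 e^{x} + 3 \sin{\left(x y \right)}.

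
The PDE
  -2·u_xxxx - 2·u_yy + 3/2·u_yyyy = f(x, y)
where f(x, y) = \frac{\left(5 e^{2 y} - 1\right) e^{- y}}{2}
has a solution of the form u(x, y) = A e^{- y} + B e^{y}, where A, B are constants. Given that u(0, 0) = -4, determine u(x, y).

Substitute the ansatz u = A e^{- y} + B e^{y} into the left-hand side.
Derivatives of the ansatz:
  u_xxxx = 0
  u_yy = A e^{- y} + B e^{y}
  u_yyyy = A e^{- y} + B e^{y}
Term by term:
  -2·u_xxxx = 0
  -2·u_yy = - 2 A e^{- y} - 2 B e^{y}
  3/2·u_yyyy = \frac{3 A e^{- y}}{2} + \frac{3 B e^{y}}{2}
So the left-hand side equals
  - \frac{A e^{- y}}{2} - \frac{B e^{y}}{2}
This must equal f(x, y) identically; expanded, f = \frac{5 e^{y}}{2} - \frac{e^{- y}}{2}.
Matching coefficients of the independent functions:
  [e^{- y}]:  - \frac{A}{2} = - \frac{1}{2}
  [e^{y}]:  - \frac{B}{2} = \frac{5}{2}
Solving: A = 1, B = -5.
Check against the point condition:
  u(0, 0) = -4  ⟹  A + B = -4  ✓
Hence u(x, y) = - 5 e^{y} + e^{- y}.

Answer: u(x, y) = - 5 e^{y} + e^{- y}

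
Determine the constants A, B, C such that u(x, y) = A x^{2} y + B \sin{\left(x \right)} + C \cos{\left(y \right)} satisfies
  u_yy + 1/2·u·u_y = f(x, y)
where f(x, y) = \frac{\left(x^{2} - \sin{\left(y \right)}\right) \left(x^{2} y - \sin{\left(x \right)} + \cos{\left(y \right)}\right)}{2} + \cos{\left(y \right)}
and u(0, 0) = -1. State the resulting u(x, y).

Answer: u(x, y) = - x^{2} y + \sin{\left(x \right)} - \cos{\left(y \right)}

Derivation:
Substitute the ansatz u = A x^{2} y + B \sin{\left(x \right)} + C \cos{\left(y \right)} into the left-hand side.
Derivatives of the ansatz:
  u_yy = - C \cos{\left(y \right)}
  u_y = A x^{2} - C \sin{\left(y \right)}
Term by term:
  u_yy = - C \cos{\left(y \right)}
  1/2·u·u_y = \frac{A^{2} x^{4} y}{2} + \frac{A B x^{2} \sin{\left(x \right)}}{2} - \frac{A C x^{2} y \sin{\left(y \right)}}{2} + \frac{A C x^{2} \cos{\left(y \right)}}{2} - \frac{B C \sin{\left(x \right)} \sin{\left(y \right)}}{2} - \frac{C^{2} \sin{\left(y \right)} \cos{\left(y \right)}}{2}
So the left-hand side equals
  \frac{A^{2} x^{4} y}{2} + \frac{A B x^{2} \sin{\left(x \right)}}{2} - \frac{A C x^{2} y \sin{\left(y \right)}}{2} + \frac{A C x^{2} \cos{\left(y \right)}}{2} - \frac{B C \sin{\left(x \right)} \sin{\left(y \right)}}{2} - \frac{C^{2} \sin{\left(y \right)} \cos{\left(y \right)}}{2} - C \cos{\left(y \right)}
This must equal f(x, y) identically; expanded, f = \frac{x^{4} y}{2} - \frac{x^{2} y \sin{\left(y \right)}}{2} - \frac{x^{2} \sin{\left(x \right)}}{2} + \frac{x^{2} \cos{\left(y \right)}}{2} + \frac{\sin{\left(x \right)} \sin{\left(y \right)}}{2} - \frac{\sin{\left(y \right)} \cos{\left(y \right)}}{2} + \cos{\left(y \right)}.
Matching coefficients of the independent functions:
  [x^{2} \sin{\left(x \right)}]:  \frac{A B}{2} = - \frac{1}{2}
  [x^{2} \cos{\left(y \right)}]:  \frac{A C}{2} = \frac{1}{2}
  [x^{4} y]:  \frac{A^{2}}{2} = \frac{1}{2}
  [\sin{\left(x \right)} \sin{\left(y \right)}]:  - \frac{B C}{2} = \frac{1}{2}
  [\sin{\left(y \right)} \cos{\left(y \right)}]:  - \frac{C^{2}}{2} = - \frac{1}{2}
  [x^{2} y \sin{\left(y \right)}]:  - \frac{A C}{2} = - \frac{1}{2}
  [\cos{\left(y \right)}]:  - C = 1
Solving: A = -1, B = 1, C = -1.
Check against the point condition:
  u(0, 0) = -1  ⟹  C = -1  ✓
Hence u(x, y) = - x^{2} y + \sin{\left(x \right)} - \cos{\left(y \right)}.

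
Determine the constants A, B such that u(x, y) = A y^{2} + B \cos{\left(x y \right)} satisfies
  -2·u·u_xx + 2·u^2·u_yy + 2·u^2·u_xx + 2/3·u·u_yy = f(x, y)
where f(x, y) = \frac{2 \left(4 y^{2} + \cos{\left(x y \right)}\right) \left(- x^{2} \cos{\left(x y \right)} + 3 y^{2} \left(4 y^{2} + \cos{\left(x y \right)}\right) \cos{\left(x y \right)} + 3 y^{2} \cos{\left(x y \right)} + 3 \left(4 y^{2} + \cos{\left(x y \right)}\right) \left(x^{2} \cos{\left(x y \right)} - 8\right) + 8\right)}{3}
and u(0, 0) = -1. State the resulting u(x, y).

Substitute the ansatz u = A y^{2} + B \cos{\left(x y \right)} into the left-hand side.
Derivatives of the ansatz:
  u_xx = - B y^{2} \cos{\left(x y \right)}
  u_yy = 2 A - B x^{2} \cos{\left(x y \right)}
Term by term:
  -2·u·u_xx = 2 A B y^{4} \cos{\left(x y \right)} + 2 B^{2} y^{2} \cos^{2}{\left(x y \right)}
  2·u^2·u_yy = 4 A^{3} y^{4} - 2 A^{2} B x^{2} y^{4} \cos{\left(x y \right)} + 8 A^{2} B y^{2} \cos{\left(x y \right)} - 4 A B^{2} x^{2} y^{2} \cos^{2}{\left(x y \right)} + 4 A B^{2} \cos^{2}{\left(x y \right)} - 2 B^{3} x^{2} \cos^{3}{\left(x y \right)}
  2·u^2·u_xx = - 2 A^{2} B y^{6} \cos{\left(x y \right)} - 4 A B^{2} y^{4} \cos^{2}{\left(x y \right)} - 2 B^{3} y^{2} \cos^{3}{\left(x y \right)}
  2/3·u·u_yy = \frac{4 A^{2} y^{2}}{3} - \frac{2 A B x^{2} y^{2} \cos{\left(x y \right)}}{3} + \frac{4 A B \cos{\left(x y \right)}}{3} - \frac{2 B^{2} x^{2} \cos^{2}{\left(x y \right)}}{3}
So the left-hand side equals
  4 A^{3} y^{4} - 2 A^{2} B x^{2} y^{4} \cos{\left(x y \right)} - 2 A^{2} B y^{6} \cos{\left(x y \right)} + 8 A^{2} B y^{2} \cos{\left(x y \right)} + \frac{4 A^{2} y^{2}}{3} - 4 A B^{2} x^{2} y^{2} \cos^{2}{\left(x y \right)} - 4 A B^{2} y^{4} \cos^{2}{\left(x y \right)} + 4 A B^{2} \cos^{2}{\left(x y \right)} - \frac{2 A B x^{2} y^{2} \cos{\left(x y \right)}}{3} + 2 A B y^{4} \cos{\left(x y \right)} + \frac{4 A B \cos{\left(x y \right)}}{3} - 2 B^{3} x^{2} \cos^{3}{\left(x y \right)} - 2 B^{3} y^{2} \cos^{3}{\left(x y \right)} - \frac{2 B^{2} x^{2} \cos^{2}{\left(x y \right)}}{3} + 2 B^{2} y^{2} \cos^{2}{\left(x y \right)}
This must equal f(x, y) identically; expanded, f = 32 x^{2} y^{4} \cos{\left(x y \right)} + 16 x^{2} y^{2} \cos^{2}{\left(x y \right)} - \frac{8 x^{2} y^{2} \cos{\left(x y \right)}}{3} + 2 x^{2} \cos^{3}{\left(x y \right)} - \frac{2 x^{2} \cos^{2}{\left(x y \right)}}{3} + 32 y^{6} \cos{\left(x y \right)} + 16 y^{4} \cos^{2}{\left(x y \right)} + 8 y^{4} \cos{\left(x y \right)} - 256 y^{4} + 2 y^{2} \cos^{3}{\left(x y \right)} + 2 y^{2} \cos^{2}{\left(x y \right)} - 128 y^{2} \cos{\left(x y \right)} + \frac{64 y^{2}}{3} - 16 \cos^{2}{\left(x y \right)} + \frac{16 \cos{\left(x y \right)}}{3}.
Matching coefficients of the independent functions:
(each divided by its leading coefficient; functions giving the same equation are listed together)
  [y^{2}]:  A^{2} - 16 = 0
  [y^{4}]:  A^{3} + 64 = 0
  [x^{2} \cos^{2}{\left(x y \right)}, y^{2} \cos^{2}{\left(x y \right)}]:  B^{2} - 1 = 0
  [x^{2} \cos^{3}{\left(x y \right)}, y^{2} \cos^{3}{\left(x y \right)}]:  B^{3} + 1 = 0
  [y^{2} \cos{\left(x y \right)}, y^{6} \cos{\left(x y \right)}, x^{2} y^{4} \cos{\left(x y \right)}]:  A^{2} B + 16 = 0
  [y^{4} \cos{\left(x y \right)}, x^{2} y^{2} \cos{\left(x y \right)}, \cos{\left(x y \right)}]:  A B - 4 = 0
  [y^{4} \cos^{2}{\left(x y \right)}, x^{2} y^{2} \cos^{2}{\left(x y \right)}, \cos^{2}{\left(x y \right)}]:  A B^{2} + 4 = 0
Solving: A = -4, B = -1.
Check against the point condition:
  u(0, 0) = -1  ⟹  B = -1  ✓
Hence u(x, y) = - 4 y^{2} - \cos{\left(x y \right)}.

Answer: u(x, y) = - 4 y^{2} - \cos{\left(x y \right)}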